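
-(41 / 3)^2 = -1681 / 9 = -186.78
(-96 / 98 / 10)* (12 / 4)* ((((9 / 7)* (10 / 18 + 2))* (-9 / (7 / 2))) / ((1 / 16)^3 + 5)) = 40697856 / 81958135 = 0.50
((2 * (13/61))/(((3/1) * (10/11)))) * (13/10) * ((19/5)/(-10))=-35321/457500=-0.08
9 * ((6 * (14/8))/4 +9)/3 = 279/8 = 34.88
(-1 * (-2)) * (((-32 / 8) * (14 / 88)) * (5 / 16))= -35 / 88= -0.40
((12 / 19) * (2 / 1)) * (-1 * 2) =-48 / 19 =-2.53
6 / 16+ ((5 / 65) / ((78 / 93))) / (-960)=121649 / 324480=0.37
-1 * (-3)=3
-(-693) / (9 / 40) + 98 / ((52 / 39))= 6307 / 2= 3153.50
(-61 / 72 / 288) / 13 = -61 / 269568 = -0.00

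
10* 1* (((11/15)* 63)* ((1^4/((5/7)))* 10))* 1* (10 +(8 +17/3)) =153076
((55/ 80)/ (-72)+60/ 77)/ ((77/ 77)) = 0.77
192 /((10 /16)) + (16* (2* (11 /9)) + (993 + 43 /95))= 1145498 /855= 1339.76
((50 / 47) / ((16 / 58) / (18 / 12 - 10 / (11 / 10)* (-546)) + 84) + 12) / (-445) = -75117071373 / 2782654622030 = -0.03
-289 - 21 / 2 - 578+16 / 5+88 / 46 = -200649 / 230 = -872.39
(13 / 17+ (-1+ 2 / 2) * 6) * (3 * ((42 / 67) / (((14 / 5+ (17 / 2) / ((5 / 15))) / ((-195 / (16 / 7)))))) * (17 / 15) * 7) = -2608515 / 75844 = -34.39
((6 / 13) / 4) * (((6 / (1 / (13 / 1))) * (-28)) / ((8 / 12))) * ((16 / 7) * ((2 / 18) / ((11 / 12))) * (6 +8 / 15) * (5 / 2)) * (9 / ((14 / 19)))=-229824 / 11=-20893.09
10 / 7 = 1.43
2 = 2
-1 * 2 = -2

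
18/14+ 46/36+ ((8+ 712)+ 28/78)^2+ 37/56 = 44199553441/85176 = 518920.28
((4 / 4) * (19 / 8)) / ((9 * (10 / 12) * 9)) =19 / 540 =0.04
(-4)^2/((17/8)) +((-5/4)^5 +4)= 147579/17408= 8.48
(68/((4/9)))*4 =612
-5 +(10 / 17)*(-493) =-295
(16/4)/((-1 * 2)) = -2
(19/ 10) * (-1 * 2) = -19/ 5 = -3.80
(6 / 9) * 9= 6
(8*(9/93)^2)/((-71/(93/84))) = -18/15407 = -0.00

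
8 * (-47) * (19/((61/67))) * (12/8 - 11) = 4547156/61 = 74543.54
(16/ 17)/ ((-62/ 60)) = -480/ 527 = -0.91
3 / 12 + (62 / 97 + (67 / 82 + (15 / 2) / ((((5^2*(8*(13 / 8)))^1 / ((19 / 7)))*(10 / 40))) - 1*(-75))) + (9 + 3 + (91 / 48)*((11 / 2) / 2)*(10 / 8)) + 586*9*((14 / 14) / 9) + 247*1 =1290321179059 / 1389722880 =928.47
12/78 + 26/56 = 225/364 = 0.62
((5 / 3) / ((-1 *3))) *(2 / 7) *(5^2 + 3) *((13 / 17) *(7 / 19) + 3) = -42400 / 2907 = -14.59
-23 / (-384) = 23 / 384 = 0.06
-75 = -75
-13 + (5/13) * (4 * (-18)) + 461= 5464/13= 420.31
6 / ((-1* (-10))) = 0.60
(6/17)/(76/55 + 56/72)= 2970/18173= 0.16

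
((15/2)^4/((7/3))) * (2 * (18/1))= 1366875/28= 48816.96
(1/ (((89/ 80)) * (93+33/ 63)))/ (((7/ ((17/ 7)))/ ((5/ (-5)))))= -1020/ 305893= -0.00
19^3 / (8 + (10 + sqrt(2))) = 61731 / 161-6859 * sqrt(2) / 322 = 353.30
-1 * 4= -4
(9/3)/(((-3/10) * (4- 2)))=-5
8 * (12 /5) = 96 /5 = 19.20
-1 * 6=-6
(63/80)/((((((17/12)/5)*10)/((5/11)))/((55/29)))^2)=0.07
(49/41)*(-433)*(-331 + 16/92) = 161440153/943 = 171198.47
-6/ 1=-6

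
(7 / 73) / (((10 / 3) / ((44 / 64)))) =231 / 11680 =0.02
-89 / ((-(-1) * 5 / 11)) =-979 / 5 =-195.80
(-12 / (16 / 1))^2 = 9 / 16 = 0.56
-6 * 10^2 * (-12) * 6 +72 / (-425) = 18359928 / 425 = 43199.83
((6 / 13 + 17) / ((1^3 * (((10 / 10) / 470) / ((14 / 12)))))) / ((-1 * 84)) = -53345 / 468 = -113.99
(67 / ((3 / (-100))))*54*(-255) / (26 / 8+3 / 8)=246024000 / 29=8483586.21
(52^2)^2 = 7311616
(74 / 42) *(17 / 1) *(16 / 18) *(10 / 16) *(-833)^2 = 311754415 / 27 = 11546459.81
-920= -920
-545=-545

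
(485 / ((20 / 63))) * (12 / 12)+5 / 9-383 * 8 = -55285 / 36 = -1535.69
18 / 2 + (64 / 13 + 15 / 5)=16.92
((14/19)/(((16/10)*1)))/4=35/304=0.12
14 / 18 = 7 / 9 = 0.78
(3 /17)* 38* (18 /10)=1026 /85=12.07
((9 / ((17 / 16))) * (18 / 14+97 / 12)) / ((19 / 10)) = 94440 / 2261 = 41.77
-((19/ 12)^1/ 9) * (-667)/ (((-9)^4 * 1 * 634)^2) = 12673/ 1868711880917808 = 0.00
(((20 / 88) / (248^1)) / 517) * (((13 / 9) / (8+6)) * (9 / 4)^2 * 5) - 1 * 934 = -590146447507 / 631848448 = -934.00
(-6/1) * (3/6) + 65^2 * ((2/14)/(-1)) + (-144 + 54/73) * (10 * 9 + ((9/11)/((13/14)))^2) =-142229604058/10449439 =-13611.22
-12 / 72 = -0.17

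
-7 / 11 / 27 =-7 / 297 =-0.02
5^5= 3125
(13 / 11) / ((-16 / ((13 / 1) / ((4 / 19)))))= -3211 / 704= -4.56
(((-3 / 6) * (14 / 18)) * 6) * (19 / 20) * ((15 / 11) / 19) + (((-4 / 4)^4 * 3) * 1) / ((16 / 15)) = 467 / 176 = 2.65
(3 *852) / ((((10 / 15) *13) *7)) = 3834 / 91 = 42.13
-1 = -1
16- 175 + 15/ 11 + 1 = -1723/ 11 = -156.64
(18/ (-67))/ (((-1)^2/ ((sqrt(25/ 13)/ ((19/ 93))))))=-8370 * sqrt(13)/ 16549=-1.82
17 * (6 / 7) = 102 / 7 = 14.57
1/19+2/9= 47/171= 0.27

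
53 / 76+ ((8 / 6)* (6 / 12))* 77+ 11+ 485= 124951 / 228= 548.03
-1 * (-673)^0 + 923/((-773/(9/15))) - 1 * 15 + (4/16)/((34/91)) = -8435109/525640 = -16.05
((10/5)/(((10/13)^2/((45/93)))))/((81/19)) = 3211/8370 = 0.38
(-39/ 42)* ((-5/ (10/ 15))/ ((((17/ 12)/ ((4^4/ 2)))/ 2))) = 149760/ 119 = 1258.49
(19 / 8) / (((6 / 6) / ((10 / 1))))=95 / 4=23.75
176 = 176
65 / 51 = 1.27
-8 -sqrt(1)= -9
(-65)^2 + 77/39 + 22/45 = 2473066/585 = 4227.46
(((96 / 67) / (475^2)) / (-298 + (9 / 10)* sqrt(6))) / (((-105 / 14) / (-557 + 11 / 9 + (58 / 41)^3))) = -0.00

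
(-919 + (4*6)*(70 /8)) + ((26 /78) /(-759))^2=-3675972860 /5184729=-709.00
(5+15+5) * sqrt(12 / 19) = 50 * sqrt(57) / 19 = 19.87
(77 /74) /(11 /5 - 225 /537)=68915 /117956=0.58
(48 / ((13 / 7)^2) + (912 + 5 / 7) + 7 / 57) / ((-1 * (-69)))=2717042 / 202293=13.43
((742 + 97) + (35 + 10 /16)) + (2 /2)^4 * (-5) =6957 /8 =869.62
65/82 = 0.79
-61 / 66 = -0.92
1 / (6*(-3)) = -0.06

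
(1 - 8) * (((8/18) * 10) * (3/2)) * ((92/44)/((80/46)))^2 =-1958887/29040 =-67.45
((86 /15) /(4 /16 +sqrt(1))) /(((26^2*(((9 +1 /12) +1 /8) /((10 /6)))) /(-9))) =-2064 /186745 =-0.01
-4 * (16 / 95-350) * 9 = 1196424 / 95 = 12593.94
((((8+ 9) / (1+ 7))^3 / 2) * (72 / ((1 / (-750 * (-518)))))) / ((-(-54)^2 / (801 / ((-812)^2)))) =-55.91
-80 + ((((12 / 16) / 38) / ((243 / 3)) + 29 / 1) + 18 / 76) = -50.76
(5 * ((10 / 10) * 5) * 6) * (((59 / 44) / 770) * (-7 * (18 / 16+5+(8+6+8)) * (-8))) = 199125 / 484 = 411.42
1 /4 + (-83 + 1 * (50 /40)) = -81.50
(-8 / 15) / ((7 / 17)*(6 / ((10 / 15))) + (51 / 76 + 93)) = -10336 / 1887165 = -0.01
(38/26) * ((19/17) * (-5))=-1805/221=-8.17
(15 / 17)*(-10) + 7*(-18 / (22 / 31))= -34851 / 187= -186.37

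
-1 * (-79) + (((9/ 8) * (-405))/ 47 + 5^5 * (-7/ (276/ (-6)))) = 4711857/ 8648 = 544.85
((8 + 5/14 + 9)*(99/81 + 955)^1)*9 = 1045629/7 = 149375.57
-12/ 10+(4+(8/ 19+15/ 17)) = 4.10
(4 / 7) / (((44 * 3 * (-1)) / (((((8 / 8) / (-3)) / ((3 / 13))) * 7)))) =13 / 297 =0.04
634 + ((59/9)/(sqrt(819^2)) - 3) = 4651160/7371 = 631.01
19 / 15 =1.27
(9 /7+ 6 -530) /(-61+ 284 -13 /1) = -3659 /1470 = -2.49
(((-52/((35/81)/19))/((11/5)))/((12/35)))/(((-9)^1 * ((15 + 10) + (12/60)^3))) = 154375/11462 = 13.47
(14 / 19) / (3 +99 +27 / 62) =868 / 120669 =0.01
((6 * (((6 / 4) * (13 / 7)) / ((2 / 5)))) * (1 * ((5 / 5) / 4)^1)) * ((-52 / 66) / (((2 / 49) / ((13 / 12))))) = -76895 / 352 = -218.45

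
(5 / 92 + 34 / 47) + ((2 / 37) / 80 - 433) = -691502649 / 1599880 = -432.22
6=6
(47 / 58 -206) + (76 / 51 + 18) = -185.70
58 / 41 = 1.41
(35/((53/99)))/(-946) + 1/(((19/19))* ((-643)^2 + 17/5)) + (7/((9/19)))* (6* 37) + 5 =23219104874438/7066935147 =3285.60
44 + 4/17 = 752/17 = 44.24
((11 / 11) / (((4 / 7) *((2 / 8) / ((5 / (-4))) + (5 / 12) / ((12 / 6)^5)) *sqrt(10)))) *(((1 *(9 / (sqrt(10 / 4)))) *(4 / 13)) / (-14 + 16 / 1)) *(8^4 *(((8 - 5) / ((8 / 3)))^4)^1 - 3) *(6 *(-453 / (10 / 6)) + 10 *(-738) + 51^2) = 2542305128832 / 23335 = 108948152.08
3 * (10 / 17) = 30 / 17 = 1.76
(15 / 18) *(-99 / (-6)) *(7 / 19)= 385 / 76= 5.07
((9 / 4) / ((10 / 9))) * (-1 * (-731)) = 1480.28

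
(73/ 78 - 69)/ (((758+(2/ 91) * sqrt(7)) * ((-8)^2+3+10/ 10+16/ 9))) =-183102101/ 142285794208+5309 * sqrt(7)/ 142285794208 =-0.00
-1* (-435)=435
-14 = -14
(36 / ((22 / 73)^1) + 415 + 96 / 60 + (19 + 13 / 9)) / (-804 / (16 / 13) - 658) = -1101868 / 2596275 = -0.42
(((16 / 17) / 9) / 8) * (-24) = -16 / 51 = -0.31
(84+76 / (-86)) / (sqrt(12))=1787*sqrt(3) / 129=23.99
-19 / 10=-1.90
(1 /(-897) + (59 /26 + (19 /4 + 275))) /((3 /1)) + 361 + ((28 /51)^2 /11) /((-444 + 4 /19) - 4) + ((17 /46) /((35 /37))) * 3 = 89390375499773 /195955022340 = 456.18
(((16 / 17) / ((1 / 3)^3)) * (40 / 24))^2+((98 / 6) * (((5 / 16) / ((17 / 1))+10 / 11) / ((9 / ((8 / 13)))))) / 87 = 116090229725 / 64718082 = 1793.78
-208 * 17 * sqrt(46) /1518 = -1768 * sqrt(46) /759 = -15.80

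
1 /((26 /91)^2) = 49 /4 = 12.25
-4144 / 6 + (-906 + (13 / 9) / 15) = -215537 / 135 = -1596.57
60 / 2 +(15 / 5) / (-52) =1557 / 52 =29.94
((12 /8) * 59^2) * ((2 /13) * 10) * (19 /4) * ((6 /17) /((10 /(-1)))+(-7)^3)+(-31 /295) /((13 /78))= -853352866791 /65195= -13089237.93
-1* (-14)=14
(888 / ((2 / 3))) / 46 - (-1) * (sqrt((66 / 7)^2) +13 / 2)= 44.89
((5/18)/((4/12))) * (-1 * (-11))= 55/6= 9.17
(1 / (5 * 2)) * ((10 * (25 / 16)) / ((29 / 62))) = 775 / 232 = 3.34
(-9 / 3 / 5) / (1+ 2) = -1 / 5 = -0.20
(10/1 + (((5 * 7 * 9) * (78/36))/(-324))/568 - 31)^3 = -17111741595401066327/1846742145564672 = -9265.91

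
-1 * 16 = -16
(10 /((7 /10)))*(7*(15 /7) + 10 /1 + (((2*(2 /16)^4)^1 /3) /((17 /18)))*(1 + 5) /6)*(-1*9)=-97920675 /30464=-3214.31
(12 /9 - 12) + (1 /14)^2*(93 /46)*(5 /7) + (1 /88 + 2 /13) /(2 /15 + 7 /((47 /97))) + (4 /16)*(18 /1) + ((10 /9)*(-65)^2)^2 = 82798440377389631221 /3757109648292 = 22037802.49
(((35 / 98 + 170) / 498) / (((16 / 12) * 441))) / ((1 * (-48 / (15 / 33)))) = -1325 / 240506112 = -0.00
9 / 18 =1 / 2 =0.50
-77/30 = -2.57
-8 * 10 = -80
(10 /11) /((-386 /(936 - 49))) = -4435 /2123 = -2.09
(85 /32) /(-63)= -85 /2016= -0.04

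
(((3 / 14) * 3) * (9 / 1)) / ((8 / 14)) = 81 / 8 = 10.12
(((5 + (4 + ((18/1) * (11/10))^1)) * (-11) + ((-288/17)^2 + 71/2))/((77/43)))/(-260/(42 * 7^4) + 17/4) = 10210526214/13616245115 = 0.75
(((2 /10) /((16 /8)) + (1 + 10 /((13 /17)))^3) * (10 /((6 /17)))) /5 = 1041880139 /65910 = 15807.62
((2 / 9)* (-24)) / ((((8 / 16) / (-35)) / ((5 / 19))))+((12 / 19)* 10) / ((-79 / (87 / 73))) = 32263880 / 328719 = 98.15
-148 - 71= -219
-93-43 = -136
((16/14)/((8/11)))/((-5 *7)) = -0.04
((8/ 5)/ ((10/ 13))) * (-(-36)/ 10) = 936/ 125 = 7.49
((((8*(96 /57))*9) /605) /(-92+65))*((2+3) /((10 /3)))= -128 /11495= -0.01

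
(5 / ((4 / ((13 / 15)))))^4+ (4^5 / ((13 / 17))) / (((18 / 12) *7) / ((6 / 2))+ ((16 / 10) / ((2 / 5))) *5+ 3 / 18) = 1109278667 / 19139328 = 57.96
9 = 9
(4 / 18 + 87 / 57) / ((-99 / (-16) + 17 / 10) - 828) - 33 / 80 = -372145187 / 897531120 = -0.41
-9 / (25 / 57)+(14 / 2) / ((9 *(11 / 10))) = -49037 / 2475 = -19.81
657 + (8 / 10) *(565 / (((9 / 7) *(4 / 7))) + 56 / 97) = 5555266 / 4365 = 1272.68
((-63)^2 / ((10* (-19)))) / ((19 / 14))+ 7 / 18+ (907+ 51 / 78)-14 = 185557804 / 211185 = 878.65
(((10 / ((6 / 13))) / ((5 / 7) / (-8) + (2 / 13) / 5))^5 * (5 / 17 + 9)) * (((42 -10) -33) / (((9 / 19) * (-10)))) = -222579103771630121152000000000 / 16300304658921447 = -13654904520438.43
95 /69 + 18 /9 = 233 /69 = 3.38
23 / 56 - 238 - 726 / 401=-5375961 / 22456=-239.40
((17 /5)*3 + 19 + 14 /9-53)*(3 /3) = -1001 /45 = -22.24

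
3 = 3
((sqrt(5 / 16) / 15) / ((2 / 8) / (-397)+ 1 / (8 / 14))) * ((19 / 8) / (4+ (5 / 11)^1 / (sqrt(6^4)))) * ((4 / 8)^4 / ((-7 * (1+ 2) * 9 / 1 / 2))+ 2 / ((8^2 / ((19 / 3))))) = 98986789 * sqrt(5) / 88991118720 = 0.00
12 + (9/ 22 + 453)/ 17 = 14463/ 374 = 38.67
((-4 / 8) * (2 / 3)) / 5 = -1 / 15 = -0.07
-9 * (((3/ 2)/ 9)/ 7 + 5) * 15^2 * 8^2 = -4557600/ 7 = -651085.71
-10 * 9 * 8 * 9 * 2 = -12960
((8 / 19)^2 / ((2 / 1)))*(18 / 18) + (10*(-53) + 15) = -185883 / 361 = -514.91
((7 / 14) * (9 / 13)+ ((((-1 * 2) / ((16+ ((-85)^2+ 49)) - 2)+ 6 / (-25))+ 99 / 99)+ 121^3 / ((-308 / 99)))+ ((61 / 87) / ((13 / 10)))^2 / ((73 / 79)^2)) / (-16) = 77352945289701090941 / 2173488523765650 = 35589.30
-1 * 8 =-8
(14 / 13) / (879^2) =14 / 10044333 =0.00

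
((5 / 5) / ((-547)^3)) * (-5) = 5 / 163667323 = 0.00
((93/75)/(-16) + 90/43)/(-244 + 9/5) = -34667/4165840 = -0.01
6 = 6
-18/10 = -9/5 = -1.80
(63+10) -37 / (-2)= 183 / 2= 91.50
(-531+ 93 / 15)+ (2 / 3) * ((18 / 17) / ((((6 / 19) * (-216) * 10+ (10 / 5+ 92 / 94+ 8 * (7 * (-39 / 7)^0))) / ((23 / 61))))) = -126179674343 / 240433635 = -524.80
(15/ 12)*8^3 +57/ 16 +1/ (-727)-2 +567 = 14057983/ 11632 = 1208.56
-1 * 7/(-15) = 7/15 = 0.47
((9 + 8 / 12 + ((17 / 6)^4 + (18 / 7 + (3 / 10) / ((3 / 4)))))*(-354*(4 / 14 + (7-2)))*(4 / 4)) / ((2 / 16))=-7632857317 / 6615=-1153871.10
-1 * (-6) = 6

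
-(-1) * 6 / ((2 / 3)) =9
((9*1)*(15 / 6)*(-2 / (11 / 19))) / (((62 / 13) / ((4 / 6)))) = -3705 / 341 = -10.87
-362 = -362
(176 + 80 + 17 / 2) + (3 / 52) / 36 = 165049 / 624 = 264.50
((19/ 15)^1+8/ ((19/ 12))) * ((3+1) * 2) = 50.55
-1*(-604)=604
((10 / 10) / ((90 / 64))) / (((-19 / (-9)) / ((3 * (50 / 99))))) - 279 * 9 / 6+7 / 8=-2092247 / 5016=-417.11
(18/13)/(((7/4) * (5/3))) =0.47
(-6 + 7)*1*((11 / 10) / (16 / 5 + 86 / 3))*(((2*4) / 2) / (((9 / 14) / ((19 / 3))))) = 2926 / 2151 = 1.36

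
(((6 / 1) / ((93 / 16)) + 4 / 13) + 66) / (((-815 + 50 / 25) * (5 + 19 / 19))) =-0.01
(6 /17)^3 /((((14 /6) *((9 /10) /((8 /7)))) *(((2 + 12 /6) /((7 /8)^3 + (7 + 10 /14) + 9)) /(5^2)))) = 4123125 /1586032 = 2.60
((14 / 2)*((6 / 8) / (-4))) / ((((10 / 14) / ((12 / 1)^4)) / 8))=-1524096 / 5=-304819.20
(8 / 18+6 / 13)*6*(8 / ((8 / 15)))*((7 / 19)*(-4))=-29680 / 247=-120.16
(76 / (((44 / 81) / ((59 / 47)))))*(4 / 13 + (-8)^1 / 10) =-2905632 / 33605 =-86.46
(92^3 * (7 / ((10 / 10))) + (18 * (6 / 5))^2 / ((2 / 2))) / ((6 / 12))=10902565.12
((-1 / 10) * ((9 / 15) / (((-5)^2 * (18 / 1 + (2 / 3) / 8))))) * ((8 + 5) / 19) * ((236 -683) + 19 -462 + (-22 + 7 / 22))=75699 / 914375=0.08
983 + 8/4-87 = 898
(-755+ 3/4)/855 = -3017/3420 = -0.88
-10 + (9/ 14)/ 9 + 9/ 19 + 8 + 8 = 1741/ 266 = 6.55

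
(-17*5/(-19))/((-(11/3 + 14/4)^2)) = -0.09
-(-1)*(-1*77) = -77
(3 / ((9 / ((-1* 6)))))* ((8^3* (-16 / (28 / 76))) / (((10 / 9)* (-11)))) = -3638.52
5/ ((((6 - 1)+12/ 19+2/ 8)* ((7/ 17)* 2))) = 3230/ 3129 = 1.03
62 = 62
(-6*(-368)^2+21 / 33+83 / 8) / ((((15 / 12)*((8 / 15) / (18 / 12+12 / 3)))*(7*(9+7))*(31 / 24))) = -643526127 / 13888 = -46336.85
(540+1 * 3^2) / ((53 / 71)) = 38979 / 53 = 735.45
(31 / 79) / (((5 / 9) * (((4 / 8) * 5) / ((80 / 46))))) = 4464 / 9085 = 0.49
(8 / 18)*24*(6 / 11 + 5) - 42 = 566 / 33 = 17.15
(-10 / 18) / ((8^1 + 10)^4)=-5 / 944784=-0.00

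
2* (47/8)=47/4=11.75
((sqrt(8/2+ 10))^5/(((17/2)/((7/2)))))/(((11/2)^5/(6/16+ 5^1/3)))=268912 * sqrt(14)/8213601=0.12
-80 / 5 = -16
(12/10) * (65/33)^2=1690/363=4.66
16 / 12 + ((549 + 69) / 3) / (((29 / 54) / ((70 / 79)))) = 2345204 / 6873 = 341.22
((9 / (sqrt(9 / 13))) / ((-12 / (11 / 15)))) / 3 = -11 * sqrt(13) / 180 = -0.22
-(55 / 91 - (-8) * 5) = -3695 / 91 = -40.60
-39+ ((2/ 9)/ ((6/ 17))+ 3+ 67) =854/ 27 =31.63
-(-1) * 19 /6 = 3.17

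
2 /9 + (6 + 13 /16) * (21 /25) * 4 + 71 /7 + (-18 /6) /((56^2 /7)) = 33.25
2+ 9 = 11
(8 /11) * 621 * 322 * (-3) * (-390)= 1871644320 /11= 170149483.64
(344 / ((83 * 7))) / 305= 344 / 177205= 0.00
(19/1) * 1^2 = 19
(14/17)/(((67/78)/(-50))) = -54600/1139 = -47.94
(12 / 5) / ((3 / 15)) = 12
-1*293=-293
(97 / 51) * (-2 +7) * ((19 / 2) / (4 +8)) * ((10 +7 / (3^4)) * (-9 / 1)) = -7528655 / 11016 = -683.43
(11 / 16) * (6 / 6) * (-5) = -55 / 16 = -3.44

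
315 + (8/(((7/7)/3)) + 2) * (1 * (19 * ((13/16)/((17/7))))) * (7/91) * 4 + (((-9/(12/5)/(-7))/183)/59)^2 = 63158997522913/172634931728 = 365.85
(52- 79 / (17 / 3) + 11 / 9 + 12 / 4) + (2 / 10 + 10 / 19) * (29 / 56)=34721233 / 813960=42.66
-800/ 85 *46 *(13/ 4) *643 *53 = -815169680/ 17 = -47951157.65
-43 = -43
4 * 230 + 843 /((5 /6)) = 9658 /5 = 1931.60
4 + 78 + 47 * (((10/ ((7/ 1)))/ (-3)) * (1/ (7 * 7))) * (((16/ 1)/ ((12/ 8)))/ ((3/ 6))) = 223054/ 3087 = 72.26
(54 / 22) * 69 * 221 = 411723 / 11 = 37429.36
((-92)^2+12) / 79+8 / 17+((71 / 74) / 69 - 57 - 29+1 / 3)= 50536365 / 2285786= 22.11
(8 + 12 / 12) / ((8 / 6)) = 27 / 4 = 6.75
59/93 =0.63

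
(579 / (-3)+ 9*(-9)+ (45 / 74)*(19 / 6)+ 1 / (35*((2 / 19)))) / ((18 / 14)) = -469313 / 2220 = -211.40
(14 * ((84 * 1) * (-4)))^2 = 22127616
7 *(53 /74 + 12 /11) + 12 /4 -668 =-531013 /814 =-652.35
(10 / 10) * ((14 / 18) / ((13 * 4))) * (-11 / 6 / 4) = -77 / 11232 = -0.01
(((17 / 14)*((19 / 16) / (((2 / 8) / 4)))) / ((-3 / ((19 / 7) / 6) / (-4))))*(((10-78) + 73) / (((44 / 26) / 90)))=1994525 / 539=3700.42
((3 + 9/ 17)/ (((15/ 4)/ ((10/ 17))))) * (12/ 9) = 640/ 867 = 0.74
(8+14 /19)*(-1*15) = -2490 /19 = -131.05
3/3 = 1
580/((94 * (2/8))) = 1160/47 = 24.68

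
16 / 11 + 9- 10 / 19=2075 / 209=9.93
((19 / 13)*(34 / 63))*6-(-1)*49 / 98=2857 / 546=5.23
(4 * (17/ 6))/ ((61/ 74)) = 2516/ 183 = 13.75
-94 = -94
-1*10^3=-1000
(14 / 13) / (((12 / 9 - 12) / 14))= -147 / 104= -1.41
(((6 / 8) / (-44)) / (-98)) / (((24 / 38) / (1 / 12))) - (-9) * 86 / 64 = 10012483 / 827904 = 12.09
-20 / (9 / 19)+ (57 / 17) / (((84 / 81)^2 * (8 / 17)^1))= -2009383 / 56448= -35.60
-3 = -3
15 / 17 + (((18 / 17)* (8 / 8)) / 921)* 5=4635 / 5219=0.89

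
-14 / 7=-2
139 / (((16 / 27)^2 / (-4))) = -1583.30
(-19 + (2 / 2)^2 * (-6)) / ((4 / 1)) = -6.25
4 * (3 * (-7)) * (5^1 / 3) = -140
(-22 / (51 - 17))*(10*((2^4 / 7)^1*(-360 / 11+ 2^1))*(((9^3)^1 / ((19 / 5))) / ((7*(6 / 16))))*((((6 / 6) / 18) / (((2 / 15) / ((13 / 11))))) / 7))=2847312000 / 1218679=2336.39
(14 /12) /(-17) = -7 /102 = -0.07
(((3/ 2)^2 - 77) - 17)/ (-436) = 367/ 1744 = 0.21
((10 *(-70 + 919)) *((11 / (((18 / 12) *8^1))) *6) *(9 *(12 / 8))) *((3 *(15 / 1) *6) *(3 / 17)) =510609825 / 17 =30035872.06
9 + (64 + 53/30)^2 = 4334.25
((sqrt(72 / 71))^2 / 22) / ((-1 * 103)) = -36 / 80443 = -0.00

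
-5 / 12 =-0.42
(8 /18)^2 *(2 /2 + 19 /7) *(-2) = -832 /567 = -1.47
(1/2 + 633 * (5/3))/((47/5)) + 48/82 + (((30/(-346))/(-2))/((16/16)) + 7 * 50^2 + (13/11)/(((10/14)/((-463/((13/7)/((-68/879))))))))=284378510382016/16116820995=17644.83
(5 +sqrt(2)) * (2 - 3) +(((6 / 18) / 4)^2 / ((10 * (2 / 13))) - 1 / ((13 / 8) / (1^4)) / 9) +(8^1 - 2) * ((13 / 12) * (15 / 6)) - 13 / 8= 119323 / 12480 - sqrt(2)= 8.15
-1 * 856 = -856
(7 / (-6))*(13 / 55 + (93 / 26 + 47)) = -169547 / 2860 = -59.28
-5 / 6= -0.83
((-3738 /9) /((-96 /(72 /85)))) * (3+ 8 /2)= 4361 /170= 25.65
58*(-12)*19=-13224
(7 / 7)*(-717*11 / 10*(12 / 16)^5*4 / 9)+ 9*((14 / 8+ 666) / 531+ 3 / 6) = -10174871 / 151040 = -67.37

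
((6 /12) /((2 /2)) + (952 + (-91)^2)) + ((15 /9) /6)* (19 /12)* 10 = 997693 /108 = 9237.90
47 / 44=1.07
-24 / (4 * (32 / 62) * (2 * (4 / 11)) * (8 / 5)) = -5115 / 512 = -9.99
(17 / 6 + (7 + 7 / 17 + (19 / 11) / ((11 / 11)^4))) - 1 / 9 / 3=120523 / 10098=11.94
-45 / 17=-2.65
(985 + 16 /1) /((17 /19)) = 19019 /17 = 1118.76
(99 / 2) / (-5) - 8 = -179 / 10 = -17.90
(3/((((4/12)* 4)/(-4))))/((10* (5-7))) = 9/20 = 0.45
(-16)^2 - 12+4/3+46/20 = 7429/30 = 247.63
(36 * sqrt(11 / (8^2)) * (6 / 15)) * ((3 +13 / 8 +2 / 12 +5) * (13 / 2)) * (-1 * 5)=-9165 * sqrt(11) / 16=-1899.80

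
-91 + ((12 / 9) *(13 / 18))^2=-65663 / 729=-90.07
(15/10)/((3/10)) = 5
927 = 927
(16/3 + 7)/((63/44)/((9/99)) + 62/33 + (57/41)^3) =112203388/184824643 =0.61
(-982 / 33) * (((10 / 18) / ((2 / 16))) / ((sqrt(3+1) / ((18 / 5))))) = -7856 / 33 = -238.06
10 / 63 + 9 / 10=667 / 630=1.06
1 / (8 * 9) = 1 / 72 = 0.01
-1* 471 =-471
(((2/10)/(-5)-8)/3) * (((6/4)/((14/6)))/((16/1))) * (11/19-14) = 30753/21280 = 1.45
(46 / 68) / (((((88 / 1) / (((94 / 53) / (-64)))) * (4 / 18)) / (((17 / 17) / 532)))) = -0.00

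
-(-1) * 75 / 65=15 / 13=1.15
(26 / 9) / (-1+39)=13 / 171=0.08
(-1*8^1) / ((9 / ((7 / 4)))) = -14 / 9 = -1.56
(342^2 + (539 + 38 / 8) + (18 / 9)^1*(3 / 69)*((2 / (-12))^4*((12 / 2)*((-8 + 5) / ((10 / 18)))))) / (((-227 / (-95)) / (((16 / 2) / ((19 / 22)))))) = 2378356816 / 5221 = 455536.64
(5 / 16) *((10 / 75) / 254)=1 / 6096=0.00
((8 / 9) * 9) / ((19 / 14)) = 112 / 19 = 5.89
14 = 14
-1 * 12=-12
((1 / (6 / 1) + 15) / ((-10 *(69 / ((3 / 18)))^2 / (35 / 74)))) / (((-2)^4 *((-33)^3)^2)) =-637 / 3144975524561198592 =-0.00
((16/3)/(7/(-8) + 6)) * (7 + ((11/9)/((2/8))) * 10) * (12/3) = 257536/1107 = 232.64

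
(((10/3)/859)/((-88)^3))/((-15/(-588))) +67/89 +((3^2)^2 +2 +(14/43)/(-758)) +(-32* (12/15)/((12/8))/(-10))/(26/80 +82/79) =582850441810950151313/6856697600683487040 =85.00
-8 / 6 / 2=-2 / 3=-0.67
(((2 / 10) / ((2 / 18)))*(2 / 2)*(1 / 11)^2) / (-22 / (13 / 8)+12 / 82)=-4797 / 4318490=-0.00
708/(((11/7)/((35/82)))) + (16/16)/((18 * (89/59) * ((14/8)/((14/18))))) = 625289788/3251259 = 192.32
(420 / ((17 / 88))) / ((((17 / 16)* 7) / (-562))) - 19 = -47483251 / 289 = -164301.91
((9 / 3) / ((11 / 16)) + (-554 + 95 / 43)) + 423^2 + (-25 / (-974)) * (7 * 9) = 178383.19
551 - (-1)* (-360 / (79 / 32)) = 32009 / 79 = 405.18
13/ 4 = 3.25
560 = 560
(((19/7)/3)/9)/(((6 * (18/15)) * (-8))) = -95/54432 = -0.00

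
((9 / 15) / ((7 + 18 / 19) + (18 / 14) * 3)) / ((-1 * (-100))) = 399 / 785000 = 0.00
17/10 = 1.70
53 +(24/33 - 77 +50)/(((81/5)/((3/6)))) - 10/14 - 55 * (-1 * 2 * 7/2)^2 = -2643.53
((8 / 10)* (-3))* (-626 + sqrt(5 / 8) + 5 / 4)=7497 / 5- 3* sqrt(10) / 5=1497.50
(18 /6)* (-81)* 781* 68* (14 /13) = -180673416 /13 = -13897955.08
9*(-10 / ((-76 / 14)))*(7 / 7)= 315 / 19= 16.58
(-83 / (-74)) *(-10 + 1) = -747 / 74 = -10.09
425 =425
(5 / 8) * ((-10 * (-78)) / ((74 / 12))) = 2925 / 37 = 79.05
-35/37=-0.95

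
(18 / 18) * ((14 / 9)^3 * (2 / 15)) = 5488 / 10935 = 0.50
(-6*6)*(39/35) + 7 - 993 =-1026.11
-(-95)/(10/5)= 95/2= 47.50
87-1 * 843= -756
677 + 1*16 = 693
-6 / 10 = -3 / 5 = -0.60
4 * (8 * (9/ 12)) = 24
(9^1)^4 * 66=433026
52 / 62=26 / 31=0.84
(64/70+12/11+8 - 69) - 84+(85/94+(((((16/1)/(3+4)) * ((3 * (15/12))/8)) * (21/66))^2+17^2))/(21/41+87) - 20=-1824636029603/11426775360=-159.68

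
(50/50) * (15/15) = 1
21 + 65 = 86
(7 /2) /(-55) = -7 /110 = -0.06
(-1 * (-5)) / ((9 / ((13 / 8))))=65 / 72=0.90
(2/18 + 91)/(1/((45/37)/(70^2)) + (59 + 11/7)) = 1435/64409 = 0.02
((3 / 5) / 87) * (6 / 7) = 6 / 1015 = 0.01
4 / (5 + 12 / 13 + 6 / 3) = 52 / 103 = 0.50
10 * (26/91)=20/7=2.86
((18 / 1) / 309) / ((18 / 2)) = 2 / 309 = 0.01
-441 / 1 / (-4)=441 / 4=110.25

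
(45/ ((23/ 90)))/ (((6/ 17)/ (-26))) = -298350/ 23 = -12971.74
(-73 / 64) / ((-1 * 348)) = 73 / 22272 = 0.00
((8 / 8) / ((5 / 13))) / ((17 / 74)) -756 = -63298 / 85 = -744.68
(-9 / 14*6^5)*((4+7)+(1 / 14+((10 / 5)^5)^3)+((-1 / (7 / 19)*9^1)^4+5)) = -32673802272408 / 16807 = -1944059158.23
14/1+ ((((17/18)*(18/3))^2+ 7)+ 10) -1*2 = 550/9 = 61.11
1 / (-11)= -1 / 11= -0.09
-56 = -56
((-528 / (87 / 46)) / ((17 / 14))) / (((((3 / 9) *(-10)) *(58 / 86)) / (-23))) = -168145824 / 71485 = -2352.18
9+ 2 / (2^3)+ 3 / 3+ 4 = 57 / 4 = 14.25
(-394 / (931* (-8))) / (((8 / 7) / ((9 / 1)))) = 1773 / 4256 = 0.42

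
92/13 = 7.08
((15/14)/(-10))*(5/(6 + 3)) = -5/84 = -0.06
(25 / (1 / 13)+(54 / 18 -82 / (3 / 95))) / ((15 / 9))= -6806 / 5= -1361.20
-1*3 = -3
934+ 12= 946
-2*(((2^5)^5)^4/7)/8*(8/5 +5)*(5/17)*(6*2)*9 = -1129476684803352396733562555990016/119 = -9491400712633213417929097000000.00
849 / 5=169.80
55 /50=11 /10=1.10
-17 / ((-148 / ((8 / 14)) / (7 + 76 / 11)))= 2601 / 2849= 0.91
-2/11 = -0.18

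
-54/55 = -0.98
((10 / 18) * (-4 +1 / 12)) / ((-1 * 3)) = 235 / 324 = 0.73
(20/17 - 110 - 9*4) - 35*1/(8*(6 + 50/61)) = -8229831/56576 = -145.47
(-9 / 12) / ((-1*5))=3 / 20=0.15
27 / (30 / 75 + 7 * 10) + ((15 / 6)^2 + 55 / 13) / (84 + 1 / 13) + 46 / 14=10217533 / 2693152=3.79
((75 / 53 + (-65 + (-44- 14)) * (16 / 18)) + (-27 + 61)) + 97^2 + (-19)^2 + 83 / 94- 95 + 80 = 144706645 / 14946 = 9681.96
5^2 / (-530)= -5 / 106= -0.05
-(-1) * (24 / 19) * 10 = 12.63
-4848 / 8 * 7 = -4242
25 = 25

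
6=6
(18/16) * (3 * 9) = 243/8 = 30.38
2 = 2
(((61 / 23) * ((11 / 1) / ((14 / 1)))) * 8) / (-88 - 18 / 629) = -844118 / 4457285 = -0.19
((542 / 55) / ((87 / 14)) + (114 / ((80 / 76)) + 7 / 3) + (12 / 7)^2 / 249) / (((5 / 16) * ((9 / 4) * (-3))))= -46593718816 / 875726775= -53.21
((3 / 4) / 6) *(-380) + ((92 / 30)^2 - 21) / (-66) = -351383 / 7425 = -47.32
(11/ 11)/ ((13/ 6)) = 0.46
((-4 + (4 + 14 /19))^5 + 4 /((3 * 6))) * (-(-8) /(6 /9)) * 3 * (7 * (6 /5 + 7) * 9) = 8172.31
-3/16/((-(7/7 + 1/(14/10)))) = 7/64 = 0.11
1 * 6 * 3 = 18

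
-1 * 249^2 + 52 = -61949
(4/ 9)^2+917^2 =68112025/ 81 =840889.20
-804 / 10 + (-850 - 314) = -1244.40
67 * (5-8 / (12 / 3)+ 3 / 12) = 871 / 4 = 217.75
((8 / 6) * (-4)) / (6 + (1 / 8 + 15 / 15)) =-128 / 171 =-0.75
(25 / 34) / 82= 25 / 2788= 0.01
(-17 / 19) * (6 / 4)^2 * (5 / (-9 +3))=255 / 152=1.68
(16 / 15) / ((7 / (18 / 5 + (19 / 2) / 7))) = 2776 / 3675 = 0.76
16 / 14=8 / 7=1.14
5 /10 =1 /2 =0.50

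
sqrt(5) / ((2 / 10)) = 5 *sqrt(5) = 11.18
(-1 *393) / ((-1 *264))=131 / 88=1.49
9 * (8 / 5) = 72 / 5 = 14.40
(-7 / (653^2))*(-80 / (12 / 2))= 280 / 1279227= 0.00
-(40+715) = -755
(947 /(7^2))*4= 3788 /49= 77.31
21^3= 9261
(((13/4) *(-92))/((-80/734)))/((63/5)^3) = 2743325/2000376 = 1.37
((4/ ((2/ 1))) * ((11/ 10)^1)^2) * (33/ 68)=3993/ 3400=1.17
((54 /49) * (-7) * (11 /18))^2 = 1089 /49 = 22.22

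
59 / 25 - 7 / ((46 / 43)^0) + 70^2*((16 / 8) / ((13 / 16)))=3918492 / 325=12056.90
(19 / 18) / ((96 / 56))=133 / 216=0.62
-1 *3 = -3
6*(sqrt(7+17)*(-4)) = -48*sqrt(6) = -117.58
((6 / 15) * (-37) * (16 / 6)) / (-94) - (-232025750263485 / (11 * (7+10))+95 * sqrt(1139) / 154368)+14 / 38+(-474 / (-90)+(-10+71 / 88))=1240779413170.56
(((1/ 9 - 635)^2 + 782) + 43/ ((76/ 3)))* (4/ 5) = 2486208937/ 7695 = 323094.08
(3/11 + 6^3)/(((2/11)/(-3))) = -7137/2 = -3568.50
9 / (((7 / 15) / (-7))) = -135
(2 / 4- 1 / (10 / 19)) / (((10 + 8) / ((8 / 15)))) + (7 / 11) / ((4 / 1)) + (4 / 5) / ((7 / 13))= 333331 / 207900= 1.60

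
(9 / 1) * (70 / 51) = 210 / 17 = 12.35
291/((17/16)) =4656/17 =273.88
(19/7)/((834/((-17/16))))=-323/93408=-0.00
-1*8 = -8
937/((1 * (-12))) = -937/12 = -78.08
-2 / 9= -0.22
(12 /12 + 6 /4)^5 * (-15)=-46875 /32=-1464.84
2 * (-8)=-16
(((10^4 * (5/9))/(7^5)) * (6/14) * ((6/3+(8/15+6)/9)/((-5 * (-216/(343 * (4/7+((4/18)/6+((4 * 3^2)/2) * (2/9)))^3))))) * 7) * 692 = 42067663063504000/723486239847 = 58145.77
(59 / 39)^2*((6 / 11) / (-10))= -3481 / 27885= -0.12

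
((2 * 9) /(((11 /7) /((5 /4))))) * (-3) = -945 /22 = -42.95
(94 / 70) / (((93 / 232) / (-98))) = -152656 / 465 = -328.29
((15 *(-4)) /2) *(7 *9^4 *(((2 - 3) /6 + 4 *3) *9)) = -146736765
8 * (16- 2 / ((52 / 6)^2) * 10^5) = -3578368 / 169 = -21173.78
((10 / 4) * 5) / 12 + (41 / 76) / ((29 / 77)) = 32717 / 13224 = 2.47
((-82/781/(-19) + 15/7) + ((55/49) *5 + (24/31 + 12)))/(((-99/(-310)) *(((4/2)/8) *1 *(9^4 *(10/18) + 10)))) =411434608/5846699551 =0.07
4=4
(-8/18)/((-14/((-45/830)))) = -1/581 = -0.00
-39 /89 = -0.44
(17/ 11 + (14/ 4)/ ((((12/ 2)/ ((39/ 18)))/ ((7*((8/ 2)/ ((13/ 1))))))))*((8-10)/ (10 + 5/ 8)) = -1352/ 1683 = -0.80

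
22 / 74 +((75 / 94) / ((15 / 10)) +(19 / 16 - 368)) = -10183119 / 27824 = -365.98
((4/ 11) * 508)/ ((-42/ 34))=-34544/ 231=-149.54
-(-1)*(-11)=-11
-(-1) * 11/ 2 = 11/ 2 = 5.50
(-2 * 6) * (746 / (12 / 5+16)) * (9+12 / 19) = -2047770 / 437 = -4685.97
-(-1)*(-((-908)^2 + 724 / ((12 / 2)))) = -2473754 / 3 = -824584.67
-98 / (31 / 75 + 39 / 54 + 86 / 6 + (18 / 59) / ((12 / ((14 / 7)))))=-2601900 / 412049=-6.31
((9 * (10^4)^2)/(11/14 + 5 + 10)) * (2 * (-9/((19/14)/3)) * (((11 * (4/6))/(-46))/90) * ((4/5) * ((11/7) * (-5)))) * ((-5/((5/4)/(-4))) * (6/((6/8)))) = -312238080000000/96577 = -3233048034.21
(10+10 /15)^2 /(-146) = -512 /657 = -0.78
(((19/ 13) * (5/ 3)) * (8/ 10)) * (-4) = -304/ 39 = -7.79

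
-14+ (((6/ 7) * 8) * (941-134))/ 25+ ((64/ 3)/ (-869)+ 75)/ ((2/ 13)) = 633868979/ 912450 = 694.69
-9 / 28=-0.32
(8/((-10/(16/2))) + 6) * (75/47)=-30/47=-0.64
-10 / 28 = -5 / 14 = -0.36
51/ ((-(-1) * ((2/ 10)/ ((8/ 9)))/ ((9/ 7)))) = 2040/ 7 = 291.43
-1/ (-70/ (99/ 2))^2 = -9801/ 19600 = -0.50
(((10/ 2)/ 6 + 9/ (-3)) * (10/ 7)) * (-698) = 45370/ 21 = 2160.48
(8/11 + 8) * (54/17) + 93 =22575/187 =120.72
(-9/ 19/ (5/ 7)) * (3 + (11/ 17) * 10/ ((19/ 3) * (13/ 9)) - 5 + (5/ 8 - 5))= 11994507/ 3191240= 3.76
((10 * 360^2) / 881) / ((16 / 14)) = 1134000 / 881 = 1287.17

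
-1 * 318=-318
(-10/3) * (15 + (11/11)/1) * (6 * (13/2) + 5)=-7040/3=-2346.67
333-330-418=-415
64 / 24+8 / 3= 16 / 3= 5.33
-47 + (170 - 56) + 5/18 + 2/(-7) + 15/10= 4315/63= 68.49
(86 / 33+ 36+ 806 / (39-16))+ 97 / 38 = 76.20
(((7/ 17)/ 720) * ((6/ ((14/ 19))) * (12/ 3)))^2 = 361/ 1040400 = 0.00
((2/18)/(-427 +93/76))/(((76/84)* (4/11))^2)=-5929/2459284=-0.00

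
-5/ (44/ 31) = -155/ 44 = -3.52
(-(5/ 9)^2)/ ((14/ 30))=-125/ 189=-0.66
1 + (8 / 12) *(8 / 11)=49 / 33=1.48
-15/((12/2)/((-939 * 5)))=23475/2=11737.50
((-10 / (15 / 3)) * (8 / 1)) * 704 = -11264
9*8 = 72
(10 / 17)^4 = 10000 / 83521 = 0.12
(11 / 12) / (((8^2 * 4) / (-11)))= -121 / 3072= -0.04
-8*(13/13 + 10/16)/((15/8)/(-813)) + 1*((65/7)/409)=80691117/14315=5636.82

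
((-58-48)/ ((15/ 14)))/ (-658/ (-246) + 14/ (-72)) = -104304/ 2615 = -39.89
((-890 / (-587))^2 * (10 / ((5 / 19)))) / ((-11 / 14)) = -421397200 / 3790259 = -111.18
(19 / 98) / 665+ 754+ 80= 2860621 / 3430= 834.00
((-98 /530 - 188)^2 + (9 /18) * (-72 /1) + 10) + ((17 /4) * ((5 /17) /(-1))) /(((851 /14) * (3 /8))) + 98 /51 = 35389.43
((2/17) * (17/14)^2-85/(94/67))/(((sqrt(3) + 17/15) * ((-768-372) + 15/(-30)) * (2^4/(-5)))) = 22173525/2027713198-19564875 * sqrt(3)/2027713198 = -0.01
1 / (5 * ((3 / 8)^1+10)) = 8 / 415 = 0.02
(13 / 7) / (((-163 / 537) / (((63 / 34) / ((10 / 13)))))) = -816777 / 55420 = -14.74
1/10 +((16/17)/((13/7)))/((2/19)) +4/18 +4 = 181729/19890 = 9.14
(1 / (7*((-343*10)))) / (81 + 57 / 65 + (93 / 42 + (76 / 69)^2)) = -61893 / 126766681909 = -0.00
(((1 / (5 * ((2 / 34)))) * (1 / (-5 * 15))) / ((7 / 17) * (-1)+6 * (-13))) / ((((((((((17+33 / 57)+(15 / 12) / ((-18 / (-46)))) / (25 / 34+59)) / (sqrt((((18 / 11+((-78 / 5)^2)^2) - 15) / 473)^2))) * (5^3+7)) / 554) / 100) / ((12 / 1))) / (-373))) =-42722206857957268944 / 109276934284375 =-390953.56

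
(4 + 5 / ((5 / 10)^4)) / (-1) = -84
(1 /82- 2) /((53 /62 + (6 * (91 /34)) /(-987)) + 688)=-4037347 /1399071085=-0.00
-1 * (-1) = 1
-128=-128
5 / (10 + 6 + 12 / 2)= 5 / 22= 0.23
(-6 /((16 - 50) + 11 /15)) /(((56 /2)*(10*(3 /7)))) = 0.00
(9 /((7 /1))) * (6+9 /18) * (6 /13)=27 /7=3.86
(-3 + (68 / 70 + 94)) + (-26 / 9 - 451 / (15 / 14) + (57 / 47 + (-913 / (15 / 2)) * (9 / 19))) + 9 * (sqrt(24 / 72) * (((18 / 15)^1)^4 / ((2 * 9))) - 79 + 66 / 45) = -305514833 / 281295 + 216 * sqrt(3) / 625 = -1085.50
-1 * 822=-822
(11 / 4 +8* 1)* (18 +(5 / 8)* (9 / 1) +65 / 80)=16813 / 64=262.70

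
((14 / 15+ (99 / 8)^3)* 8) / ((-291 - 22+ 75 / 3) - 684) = -14561653 / 933120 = -15.61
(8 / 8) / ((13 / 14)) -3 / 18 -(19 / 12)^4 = -1448797 / 269568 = -5.37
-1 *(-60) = 60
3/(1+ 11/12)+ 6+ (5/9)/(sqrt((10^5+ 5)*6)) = sqrt(66670)/360018+ 174/23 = 7.57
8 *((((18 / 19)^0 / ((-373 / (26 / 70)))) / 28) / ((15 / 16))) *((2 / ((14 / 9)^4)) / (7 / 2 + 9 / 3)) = -17496 / 1097076925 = -0.00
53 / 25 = 2.12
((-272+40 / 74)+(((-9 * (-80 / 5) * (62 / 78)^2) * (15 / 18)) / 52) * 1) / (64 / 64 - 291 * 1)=32922217 / 35360715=0.93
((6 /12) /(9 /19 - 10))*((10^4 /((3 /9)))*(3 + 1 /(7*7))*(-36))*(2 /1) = 342424.17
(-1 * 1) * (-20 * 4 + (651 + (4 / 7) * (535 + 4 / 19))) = -116619 / 133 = -876.83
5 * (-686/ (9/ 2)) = -6860/ 9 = -762.22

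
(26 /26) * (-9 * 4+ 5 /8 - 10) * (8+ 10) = -3267 /4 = -816.75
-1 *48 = -48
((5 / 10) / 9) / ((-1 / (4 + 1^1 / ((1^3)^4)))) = -5 / 18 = -0.28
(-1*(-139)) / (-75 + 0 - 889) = -0.14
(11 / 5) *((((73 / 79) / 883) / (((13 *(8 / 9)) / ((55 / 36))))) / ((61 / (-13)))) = -8833 / 136165664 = -0.00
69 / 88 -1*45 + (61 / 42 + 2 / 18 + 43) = 0.35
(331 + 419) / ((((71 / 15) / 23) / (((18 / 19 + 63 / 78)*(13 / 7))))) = 112168125 / 9443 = 11878.44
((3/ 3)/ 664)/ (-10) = -1/ 6640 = -0.00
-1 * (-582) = 582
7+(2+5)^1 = 14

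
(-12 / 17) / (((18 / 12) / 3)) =-24 / 17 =-1.41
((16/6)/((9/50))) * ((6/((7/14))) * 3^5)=43200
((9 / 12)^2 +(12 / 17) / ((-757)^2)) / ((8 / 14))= 613736823 / 623477312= 0.98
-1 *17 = -17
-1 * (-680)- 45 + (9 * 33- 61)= 871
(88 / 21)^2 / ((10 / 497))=274912 / 315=872.74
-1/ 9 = -0.11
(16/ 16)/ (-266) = -1/ 266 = -0.00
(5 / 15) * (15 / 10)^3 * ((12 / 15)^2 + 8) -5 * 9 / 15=168 / 25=6.72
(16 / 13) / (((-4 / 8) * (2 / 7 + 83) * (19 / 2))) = -448 / 144001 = -0.00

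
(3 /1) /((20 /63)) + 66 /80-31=-20.72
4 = 4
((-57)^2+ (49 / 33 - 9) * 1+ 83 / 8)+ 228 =918683 / 264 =3479.86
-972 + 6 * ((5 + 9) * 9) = -216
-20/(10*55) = -2/55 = -0.04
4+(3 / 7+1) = 38 / 7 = 5.43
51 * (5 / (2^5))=7.97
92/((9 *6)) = 46/27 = 1.70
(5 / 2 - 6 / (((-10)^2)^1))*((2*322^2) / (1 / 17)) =215040616 / 25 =8601624.64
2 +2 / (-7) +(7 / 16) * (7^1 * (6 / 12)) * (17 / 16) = 11975 / 3584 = 3.34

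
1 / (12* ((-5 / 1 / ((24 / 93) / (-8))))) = 1 / 1860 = 0.00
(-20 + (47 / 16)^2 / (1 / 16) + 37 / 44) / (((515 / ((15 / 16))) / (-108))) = -1695087 / 72512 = -23.38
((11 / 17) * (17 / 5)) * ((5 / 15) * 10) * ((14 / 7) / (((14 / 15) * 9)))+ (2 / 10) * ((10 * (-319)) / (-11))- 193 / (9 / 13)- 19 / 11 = -152986 / 693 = -220.76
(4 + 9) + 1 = 14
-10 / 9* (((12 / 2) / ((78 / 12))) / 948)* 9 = -10 / 1027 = -0.01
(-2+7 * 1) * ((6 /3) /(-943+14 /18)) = -9 /848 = -0.01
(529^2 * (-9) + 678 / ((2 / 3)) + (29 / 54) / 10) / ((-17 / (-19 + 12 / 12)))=-1359478051 / 510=-2665643.24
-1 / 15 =-0.07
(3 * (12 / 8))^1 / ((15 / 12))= 18 / 5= 3.60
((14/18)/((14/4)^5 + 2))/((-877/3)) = -0.00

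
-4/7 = -0.57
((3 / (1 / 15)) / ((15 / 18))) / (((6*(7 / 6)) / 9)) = 486 / 7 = 69.43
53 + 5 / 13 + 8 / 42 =14626 / 273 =53.58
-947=-947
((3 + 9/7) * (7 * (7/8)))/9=35/12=2.92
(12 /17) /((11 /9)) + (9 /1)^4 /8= 1227771 /1496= 820.70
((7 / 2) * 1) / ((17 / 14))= 49 / 17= 2.88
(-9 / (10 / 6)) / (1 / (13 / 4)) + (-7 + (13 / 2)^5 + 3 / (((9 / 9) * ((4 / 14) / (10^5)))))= 169852537 / 160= 1061578.36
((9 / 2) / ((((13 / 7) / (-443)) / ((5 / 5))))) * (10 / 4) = -139545 / 52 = -2683.56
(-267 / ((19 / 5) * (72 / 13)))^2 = 33466225 / 207936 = 160.94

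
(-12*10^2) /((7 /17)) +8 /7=-20392 /7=-2913.14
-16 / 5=-3.20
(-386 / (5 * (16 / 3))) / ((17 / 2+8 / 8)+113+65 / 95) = -11001 / 93620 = -0.12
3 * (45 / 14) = 135 / 14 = 9.64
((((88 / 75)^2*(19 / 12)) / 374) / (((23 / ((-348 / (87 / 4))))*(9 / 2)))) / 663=-53504 / 39371011875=-0.00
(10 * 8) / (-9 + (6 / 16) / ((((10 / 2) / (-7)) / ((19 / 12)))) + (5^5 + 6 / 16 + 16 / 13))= 166400 / 6482891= 0.03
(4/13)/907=4/11791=0.00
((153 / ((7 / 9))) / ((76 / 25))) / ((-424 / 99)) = -15.11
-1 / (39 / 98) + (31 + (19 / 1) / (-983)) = 1091372 / 38337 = 28.47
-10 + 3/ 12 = -39/ 4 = -9.75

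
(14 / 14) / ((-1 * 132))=-1 / 132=-0.01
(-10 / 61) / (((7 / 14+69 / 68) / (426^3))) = -52569967680 / 6283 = -8367016.98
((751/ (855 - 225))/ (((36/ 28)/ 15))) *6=751/ 9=83.44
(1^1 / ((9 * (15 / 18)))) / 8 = 1 / 60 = 0.02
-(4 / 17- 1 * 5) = 81 / 17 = 4.76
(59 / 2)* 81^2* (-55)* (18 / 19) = -191614005 / 19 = -10084947.63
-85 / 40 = -2.12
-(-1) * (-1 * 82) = -82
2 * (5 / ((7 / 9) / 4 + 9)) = 360 / 331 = 1.09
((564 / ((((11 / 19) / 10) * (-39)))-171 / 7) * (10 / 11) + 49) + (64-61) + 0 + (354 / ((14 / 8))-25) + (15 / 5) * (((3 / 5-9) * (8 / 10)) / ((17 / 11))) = -154657609 / 4679675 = -33.05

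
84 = 84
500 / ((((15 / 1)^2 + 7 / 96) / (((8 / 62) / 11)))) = 0.03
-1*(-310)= 310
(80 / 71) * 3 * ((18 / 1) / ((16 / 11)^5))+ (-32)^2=2404106557 / 2326528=1033.35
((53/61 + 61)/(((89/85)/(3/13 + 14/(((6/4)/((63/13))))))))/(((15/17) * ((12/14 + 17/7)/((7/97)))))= 10528391958/157457287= 66.87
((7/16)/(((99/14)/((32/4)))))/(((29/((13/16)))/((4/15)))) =637/172260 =0.00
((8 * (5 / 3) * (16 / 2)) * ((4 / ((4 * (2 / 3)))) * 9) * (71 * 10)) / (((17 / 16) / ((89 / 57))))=485299200 / 323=1502474.30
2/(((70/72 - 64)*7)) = -72/15883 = -0.00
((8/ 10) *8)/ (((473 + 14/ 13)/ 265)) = 22048/ 6163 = 3.58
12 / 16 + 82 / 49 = 475 / 196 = 2.42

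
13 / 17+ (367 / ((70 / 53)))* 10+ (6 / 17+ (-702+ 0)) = 247262 / 119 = 2077.83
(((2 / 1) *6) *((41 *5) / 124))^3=232608375 / 29791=7808.01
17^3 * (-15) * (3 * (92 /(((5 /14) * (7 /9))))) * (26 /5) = -1903807152 /5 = -380761430.40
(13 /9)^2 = 169 /81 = 2.09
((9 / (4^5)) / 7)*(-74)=-333 / 3584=-0.09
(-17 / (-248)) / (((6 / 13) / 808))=22321 / 186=120.01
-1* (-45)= 45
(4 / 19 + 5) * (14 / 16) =693 / 152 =4.56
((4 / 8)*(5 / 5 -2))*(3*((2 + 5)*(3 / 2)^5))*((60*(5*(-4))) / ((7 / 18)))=492075 / 2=246037.50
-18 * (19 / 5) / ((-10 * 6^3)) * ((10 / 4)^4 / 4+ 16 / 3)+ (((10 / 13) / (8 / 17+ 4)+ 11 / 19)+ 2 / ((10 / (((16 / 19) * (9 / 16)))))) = 37670287 / 28454400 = 1.32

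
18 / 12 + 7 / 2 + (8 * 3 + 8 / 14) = 207 / 7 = 29.57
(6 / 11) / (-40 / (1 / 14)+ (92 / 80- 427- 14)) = -120 / 219967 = -0.00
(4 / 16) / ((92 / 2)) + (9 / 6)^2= 415 / 184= 2.26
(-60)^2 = 3600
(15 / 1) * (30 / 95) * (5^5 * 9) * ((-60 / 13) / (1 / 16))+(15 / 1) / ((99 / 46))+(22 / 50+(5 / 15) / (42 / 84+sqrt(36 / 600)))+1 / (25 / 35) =-668249342018 / 67925 - 10 * sqrt(6) / 57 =-9838047.42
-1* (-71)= 71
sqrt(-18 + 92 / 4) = 2.24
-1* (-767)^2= -588289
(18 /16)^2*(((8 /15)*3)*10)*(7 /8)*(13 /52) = 567 /128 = 4.43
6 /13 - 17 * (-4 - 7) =2437 /13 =187.46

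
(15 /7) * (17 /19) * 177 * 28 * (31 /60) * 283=26397957 /19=1389366.16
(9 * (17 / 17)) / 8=9 / 8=1.12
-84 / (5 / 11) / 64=-231 / 80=-2.89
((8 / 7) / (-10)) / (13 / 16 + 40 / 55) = -704 / 9485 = -0.07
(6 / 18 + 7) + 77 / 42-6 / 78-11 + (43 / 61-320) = -1528295 / 4758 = -321.21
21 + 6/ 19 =405/ 19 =21.32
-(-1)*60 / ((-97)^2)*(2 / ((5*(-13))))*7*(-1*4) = 672 / 122317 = 0.01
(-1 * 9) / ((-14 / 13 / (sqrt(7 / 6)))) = 9.03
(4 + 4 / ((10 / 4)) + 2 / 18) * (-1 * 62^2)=-987908 / 45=-21953.51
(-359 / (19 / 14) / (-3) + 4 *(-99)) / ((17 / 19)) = -17546 / 51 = -344.04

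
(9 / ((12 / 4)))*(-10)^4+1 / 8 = 240001 / 8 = 30000.12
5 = 5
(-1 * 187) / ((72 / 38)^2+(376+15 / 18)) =-405042 / 823997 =-0.49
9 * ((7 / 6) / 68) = 21 / 136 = 0.15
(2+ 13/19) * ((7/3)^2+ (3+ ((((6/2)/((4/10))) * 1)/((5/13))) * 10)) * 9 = 93381/19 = 4914.79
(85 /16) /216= 0.02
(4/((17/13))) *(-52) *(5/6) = -6760/51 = -132.55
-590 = -590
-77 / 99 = -0.78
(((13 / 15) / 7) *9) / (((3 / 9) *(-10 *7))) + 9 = 21933 / 2450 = 8.95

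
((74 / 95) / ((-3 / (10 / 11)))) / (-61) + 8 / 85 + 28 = 91346416 / 3250995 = 28.10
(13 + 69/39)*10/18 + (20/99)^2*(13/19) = 19930960/2420847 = 8.23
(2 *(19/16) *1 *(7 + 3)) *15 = 1425/4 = 356.25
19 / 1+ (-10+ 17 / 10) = 107 / 10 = 10.70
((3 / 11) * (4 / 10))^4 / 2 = 648 / 9150625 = 0.00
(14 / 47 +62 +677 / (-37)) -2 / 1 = 42.00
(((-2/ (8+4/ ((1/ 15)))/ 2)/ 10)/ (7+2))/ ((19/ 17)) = -1/ 6840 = -0.00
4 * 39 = 156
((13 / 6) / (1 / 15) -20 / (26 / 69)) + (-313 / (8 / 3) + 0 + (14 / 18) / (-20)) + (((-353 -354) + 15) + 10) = -3837557 / 4680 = -819.99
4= 4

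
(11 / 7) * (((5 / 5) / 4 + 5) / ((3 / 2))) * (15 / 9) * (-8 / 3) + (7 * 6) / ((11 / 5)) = -530 / 99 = -5.35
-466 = -466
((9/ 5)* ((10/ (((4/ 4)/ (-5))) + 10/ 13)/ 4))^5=-1981355655168/ 371293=-5336366.85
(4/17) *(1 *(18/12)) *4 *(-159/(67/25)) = -95400/1139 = -83.76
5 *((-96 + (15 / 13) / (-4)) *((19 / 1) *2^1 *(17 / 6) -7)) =-1260095 / 26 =-48465.19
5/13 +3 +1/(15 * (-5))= 3287/975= 3.37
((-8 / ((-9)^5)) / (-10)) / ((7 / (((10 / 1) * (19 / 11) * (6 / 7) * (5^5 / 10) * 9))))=-95000 / 1178793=-0.08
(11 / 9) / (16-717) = -11 / 6309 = -0.00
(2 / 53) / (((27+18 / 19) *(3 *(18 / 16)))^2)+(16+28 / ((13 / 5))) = 3791156851340 / 141623653041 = 26.77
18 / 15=1.20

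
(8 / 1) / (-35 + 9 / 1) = -0.31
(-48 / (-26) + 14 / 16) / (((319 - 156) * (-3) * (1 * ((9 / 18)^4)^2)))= -9056 / 6357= -1.42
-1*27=-27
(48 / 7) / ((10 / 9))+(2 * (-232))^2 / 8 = 942136 / 35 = 26918.17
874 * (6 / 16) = 1311 / 4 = 327.75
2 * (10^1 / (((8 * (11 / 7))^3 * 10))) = 343 / 340736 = 0.00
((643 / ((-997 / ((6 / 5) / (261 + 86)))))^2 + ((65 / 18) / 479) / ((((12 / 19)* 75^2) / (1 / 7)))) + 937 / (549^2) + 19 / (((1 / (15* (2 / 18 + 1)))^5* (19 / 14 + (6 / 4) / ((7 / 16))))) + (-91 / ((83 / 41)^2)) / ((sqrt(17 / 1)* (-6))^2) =538412937664828862618359704544804301 / 105454449263983907517854067000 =5105644.58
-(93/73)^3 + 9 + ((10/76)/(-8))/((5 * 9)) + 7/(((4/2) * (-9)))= 2321376917/354783504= 6.54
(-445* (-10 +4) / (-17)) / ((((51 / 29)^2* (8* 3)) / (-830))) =155311675 / 88434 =1756.24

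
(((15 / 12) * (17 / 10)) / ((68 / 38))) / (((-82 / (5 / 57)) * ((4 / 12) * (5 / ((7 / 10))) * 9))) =-7 / 118080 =-0.00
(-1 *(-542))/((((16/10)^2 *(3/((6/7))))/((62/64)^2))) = 6510775/114688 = 56.77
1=1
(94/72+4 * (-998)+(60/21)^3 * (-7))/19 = -7327585/33516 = -218.63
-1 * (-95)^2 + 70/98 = -63170/7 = -9024.29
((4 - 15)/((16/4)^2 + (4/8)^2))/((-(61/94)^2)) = 388784/241865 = 1.61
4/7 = 0.57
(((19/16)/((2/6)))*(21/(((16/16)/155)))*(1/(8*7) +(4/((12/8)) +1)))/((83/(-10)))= -27344325/5312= -5147.65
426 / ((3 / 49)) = 6958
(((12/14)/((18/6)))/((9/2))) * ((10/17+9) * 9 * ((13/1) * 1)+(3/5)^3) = 1059704/14875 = 71.24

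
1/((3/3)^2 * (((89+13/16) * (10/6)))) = 16/2395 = 0.01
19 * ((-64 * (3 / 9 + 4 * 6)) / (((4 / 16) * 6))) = -177536 / 9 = -19726.22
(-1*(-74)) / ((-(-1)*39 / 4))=296 / 39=7.59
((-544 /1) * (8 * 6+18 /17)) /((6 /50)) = -222400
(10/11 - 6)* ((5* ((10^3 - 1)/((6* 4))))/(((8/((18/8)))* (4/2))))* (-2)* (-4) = -104895/88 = -1191.99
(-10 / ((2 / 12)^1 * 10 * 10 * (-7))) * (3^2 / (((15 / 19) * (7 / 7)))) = 171 / 175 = 0.98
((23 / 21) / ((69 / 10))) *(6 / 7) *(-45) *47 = -287.76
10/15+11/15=7/5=1.40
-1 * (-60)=60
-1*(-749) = 749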